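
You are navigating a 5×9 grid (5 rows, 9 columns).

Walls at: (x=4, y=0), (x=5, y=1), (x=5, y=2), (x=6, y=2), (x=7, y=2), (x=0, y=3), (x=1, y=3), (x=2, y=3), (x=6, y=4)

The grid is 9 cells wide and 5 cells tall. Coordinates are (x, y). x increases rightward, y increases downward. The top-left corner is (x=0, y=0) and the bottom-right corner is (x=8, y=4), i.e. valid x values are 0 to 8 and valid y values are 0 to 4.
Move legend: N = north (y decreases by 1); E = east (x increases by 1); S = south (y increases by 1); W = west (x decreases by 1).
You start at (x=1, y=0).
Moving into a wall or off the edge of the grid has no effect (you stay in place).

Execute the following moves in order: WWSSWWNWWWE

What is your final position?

Start: (x=1, y=0)
  W (west): (x=1, y=0) -> (x=0, y=0)
  W (west): blocked, stay at (x=0, y=0)
  S (south): (x=0, y=0) -> (x=0, y=1)
  S (south): (x=0, y=1) -> (x=0, y=2)
  W (west): blocked, stay at (x=0, y=2)
  W (west): blocked, stay at (x=0, y=2)
  N (north): (x=0, y=2) -> (x=0, y=1)
  [×3]W (west): blocked, stay at (x=0, y=1)
  E (east): (x=0, y=1) -> (x=1, y=1)
Final: (x=1, y=1)

Answer: Final position: (x=1, y=1)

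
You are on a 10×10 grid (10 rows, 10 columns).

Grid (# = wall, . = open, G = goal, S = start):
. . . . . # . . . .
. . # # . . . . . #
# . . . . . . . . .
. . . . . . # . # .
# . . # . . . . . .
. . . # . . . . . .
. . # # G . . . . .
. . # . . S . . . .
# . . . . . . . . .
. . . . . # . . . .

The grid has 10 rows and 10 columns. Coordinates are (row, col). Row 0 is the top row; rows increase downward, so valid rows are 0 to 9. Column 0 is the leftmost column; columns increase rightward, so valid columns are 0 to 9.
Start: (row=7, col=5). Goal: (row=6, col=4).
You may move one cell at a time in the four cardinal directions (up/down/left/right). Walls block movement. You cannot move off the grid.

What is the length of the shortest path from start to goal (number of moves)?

BFS from (row=7, col=5) until reaching (row=6, col=4):
  Distance 0: (row=7, col=5)
  Distance 1: (row=6, col=5), (row=7, col=4), (row=7, col=6), (row=8, col=5)
  Distance 2: (row=5, col=5), (row=6, col=4), (row=6, col=6), (row=7, col=3), (row=7, col=7), (row=8, col=4), (row=8, col=6)  <- goal reached here
One shortest path (2 moves): (row=7, col=5) -> (row=7, col=4) -> (row=6, col=4)

Answer: Shortest path length: 2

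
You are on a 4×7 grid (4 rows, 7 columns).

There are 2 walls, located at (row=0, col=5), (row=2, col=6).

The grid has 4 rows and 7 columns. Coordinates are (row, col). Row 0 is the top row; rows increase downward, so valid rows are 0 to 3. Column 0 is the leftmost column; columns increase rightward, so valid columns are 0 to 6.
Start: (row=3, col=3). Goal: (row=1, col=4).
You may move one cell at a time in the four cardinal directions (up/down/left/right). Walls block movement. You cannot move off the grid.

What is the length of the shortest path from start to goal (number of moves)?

BFS from (row=3, col=3) until reaching (row=1, col=4):
  Distance 0: (row=3, col=3)
  Distance 1: (row=2, col=3), (row=3, col=2), (row=3, col=4)
  Distance 2: (row=1, col=3), (row=2, col=2), (row=2, col=4), (row=3, col=1), (row=3, col=5)
  Distance 3: (row=0, col=3), (row=1, col=2), (row=1, col=4), (row=2, col=1), (row=2, col=5), (row=3, col=0), (row=3, col=6)  <- goal reached here
One shortest path (3 moves): (row=3, col=3) -> (row=3, col=4) -> (row=2, col=4) -> (row=1, col=4)

Answer: Shortest path length: 3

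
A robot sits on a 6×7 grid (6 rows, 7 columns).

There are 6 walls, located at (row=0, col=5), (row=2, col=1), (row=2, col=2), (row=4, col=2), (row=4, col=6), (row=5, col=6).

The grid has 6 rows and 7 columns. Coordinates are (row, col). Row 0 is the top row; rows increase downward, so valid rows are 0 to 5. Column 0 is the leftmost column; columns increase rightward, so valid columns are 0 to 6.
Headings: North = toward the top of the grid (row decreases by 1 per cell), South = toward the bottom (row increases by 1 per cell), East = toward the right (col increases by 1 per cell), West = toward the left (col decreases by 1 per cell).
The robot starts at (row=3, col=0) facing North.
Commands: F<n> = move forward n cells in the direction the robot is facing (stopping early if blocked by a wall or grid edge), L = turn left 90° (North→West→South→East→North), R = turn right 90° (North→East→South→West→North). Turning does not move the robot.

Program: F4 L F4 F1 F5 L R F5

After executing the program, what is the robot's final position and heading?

Answer: Final position: (row=0, col=0), facing West

Derivation:
Start: (row=3, col=0), facing North
  F4: move forward 3/4 (blocked), now at (row=0, col=0)
  L: turn left, now facing West
  F4: move forward 0/4 (blocked), now at (row=0, col=0)
  F1: move forward 0/1 (blocked), now at (row=0, col=0)
  F5: move forward 0/5 (blocked), now at (row=0, col=0)
  L: turn left, now facing South
  R: turn right, now facing West
  F5: move forward 0/5 (blocked), now at (row=0, col=0)
Final: (row=0, col=0), facing West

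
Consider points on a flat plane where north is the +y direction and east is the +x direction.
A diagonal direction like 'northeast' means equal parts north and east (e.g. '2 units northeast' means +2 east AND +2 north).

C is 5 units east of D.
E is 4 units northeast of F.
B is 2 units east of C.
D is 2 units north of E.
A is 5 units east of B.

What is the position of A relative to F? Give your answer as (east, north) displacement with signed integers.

Answer: A is at (east=16, north=6) relative to F.

Derivation:
Place F at the origin (east=0, north=0).
  E is 4 units northeast of F: delta (east=+4, north=+4); E at (east=4, north=4).
  D is 2 units north of E: delta (east=+0, north=+2); D at (east=4, north=6).
  C is 5 units east of D: delta (east=+5, north=+0); C at (east=9, north=6).
  B is 2 units east of C: delta (east=+2, north=+0); B at (east=11, north=6).
  A is 5 units east of B: delta (east=+5, north=+0); A at (east=16, north=6).
Therefore A relative to F: (east=16, north=6).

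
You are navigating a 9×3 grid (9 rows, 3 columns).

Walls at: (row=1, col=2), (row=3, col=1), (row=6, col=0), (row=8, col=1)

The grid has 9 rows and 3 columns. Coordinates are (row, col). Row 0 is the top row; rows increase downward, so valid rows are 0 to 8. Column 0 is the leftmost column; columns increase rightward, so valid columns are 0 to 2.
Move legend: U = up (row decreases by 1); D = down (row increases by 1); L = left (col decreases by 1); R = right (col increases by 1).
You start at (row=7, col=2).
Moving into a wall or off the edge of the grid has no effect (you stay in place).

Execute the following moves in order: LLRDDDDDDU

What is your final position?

Start: (row=7, col=2)
  L (left): (row=7, col=2) -> (row=7, col=1)
  L (left): (row=7, col=1) -> (row=7, col=0)
  R (right): (row=7, col=0) -> (row=7, col=1)
  [×6]D (down): blocked, stay at (row=7, col=1)
  U (up): (row=7, col=1) -> (row=6, col=1)
Final: (row=6, col=1)

Answer: Final position: (row=6, col=1)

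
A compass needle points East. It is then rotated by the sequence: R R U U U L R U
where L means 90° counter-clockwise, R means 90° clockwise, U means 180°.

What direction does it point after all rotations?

Answer: Final heading: West

Derivation:
Start: East
  R (right (90° clockwise)) -> South
  R (right (90° clockwise)) -> West
  U (U-turn (180°)) -> East
  U (U-turn (180°)) -> West
  U (U-turn (180°)) -> East
  L (left (90° counter-clockwise)) -> North
  R (right (90° clockwise)) -> East
  U (U-turn (180°)) -> West
Final: West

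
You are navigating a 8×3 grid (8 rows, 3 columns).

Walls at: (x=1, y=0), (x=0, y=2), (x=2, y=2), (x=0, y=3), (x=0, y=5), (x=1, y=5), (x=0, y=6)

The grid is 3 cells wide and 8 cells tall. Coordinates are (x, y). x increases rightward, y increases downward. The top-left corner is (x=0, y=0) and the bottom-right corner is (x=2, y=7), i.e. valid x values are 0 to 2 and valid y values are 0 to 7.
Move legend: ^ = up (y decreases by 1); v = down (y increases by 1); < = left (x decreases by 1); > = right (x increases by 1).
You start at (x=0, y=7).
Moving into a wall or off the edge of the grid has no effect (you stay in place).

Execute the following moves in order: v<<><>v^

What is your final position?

Answer: Final position: (x=1, y=6)

Derivation:
Start: (x=0, y=7)
  v (down): blocked, stay at (x=0, y=7)
  < (left): blocked, stay at (x=0, y=7)
  < (left): blocked, stay at (x=0, y=7)
  > (right): (x=0, y=7) -> (x=1, y=7)
  < (left): (x=1, y=7) -> (x=0, y=7)
  > (right): (x=0, y=7) -> (x=1, y=7)
  v (down): blocked, stay at (x=1, y=7)
  ^ (up): (x=1, y=7) -> (x=1, y=6)
Final: (x=1, y=6)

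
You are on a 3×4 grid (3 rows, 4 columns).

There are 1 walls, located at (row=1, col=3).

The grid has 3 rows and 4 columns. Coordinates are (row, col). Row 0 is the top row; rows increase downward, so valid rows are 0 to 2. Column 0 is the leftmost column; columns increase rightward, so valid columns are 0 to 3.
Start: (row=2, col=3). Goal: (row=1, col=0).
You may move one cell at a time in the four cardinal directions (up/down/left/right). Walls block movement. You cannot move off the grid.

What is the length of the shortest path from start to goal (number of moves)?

BFS from (row=2, col=3) until reaching (row=1, col=0):
  Distance 0: (row=2, col=3)
  Distance 1: (row=2, col=2)
  Distance 2: (row=1, col=2), (row=2, col=1)
  Distance 3: (row=0, col=2), (row=1, col=1), (row=2, col=0)
  Distance 4: (row=0, col=1), (row=0, col=3), (row=1, col=0)  <- goal reached here
One shortest path (4 moves): (row=2, col=3) -> (row=2, col=2) -> (row=2, col=1) -> (row=2, col=0) -> (row=1, col=0)

Answer: Shortest path length: 4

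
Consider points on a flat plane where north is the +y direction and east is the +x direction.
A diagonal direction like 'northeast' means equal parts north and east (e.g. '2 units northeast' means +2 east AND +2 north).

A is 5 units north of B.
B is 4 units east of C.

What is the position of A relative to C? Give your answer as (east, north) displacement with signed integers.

Answer: A is at (east=4, north=5) relative to C.

Derivation:
Place C at the origin (east=0, north=0).
  B is 4 units east of C: delta (east=+4, north=+0); B at (east=4, north=0).
  A is 5 units north of B: delta (east=+0, north=+5); A at (east=4, north=5).
Therefore A relative to C: (east=4, north=5).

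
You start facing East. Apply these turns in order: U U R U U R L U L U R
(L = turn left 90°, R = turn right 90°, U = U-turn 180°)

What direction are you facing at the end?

Answer: Final heading: South

Derivation:
Start: East
  U (U-turn (180°)) -> West
  U (U-turn (180°)) -> East
  R (right (90° clockwise)) -> South
  U (U-turn (180°)) -> North
  U (U-turn (180°)) -> South
  R (right (90° clockwise)) -> West
  L (left (90° counter-clockwise)) -> South
  U (U-turn (180°)) -> North
  L (left (90° counter-clockwise)) -> West
  U (U-turn (180°)) -> East
  R (right (90° clockwise)) -> South
Final: South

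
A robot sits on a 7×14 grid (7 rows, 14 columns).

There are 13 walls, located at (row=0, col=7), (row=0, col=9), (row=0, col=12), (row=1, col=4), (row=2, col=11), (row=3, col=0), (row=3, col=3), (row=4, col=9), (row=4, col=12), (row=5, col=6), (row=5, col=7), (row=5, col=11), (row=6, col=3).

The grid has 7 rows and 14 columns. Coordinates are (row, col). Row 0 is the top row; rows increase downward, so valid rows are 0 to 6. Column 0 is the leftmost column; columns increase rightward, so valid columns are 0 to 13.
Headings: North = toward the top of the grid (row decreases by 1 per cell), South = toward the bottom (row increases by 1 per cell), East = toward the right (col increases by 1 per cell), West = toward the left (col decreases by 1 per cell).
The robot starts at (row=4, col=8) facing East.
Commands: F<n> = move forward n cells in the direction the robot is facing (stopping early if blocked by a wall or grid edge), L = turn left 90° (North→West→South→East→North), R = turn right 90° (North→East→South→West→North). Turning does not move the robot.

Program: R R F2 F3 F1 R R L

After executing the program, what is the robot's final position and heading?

Answer: Final position: (row=4, col=2), facing North

Derivation:
Start: (row=4, col=8), facing East
  R: turn right, now facing South
  R: turn right, now facing West
  F2: move forward 2, now at (row=4, col=6)
  F3: move forward 3, now at (row=4, col=3)
  F1: move forward 1, now at (row=4, col=2)
  R: turn right, now facing North
  R: turn right, now facing East
  L: turn left, now facing North
Final: (row=4, col=2), facing North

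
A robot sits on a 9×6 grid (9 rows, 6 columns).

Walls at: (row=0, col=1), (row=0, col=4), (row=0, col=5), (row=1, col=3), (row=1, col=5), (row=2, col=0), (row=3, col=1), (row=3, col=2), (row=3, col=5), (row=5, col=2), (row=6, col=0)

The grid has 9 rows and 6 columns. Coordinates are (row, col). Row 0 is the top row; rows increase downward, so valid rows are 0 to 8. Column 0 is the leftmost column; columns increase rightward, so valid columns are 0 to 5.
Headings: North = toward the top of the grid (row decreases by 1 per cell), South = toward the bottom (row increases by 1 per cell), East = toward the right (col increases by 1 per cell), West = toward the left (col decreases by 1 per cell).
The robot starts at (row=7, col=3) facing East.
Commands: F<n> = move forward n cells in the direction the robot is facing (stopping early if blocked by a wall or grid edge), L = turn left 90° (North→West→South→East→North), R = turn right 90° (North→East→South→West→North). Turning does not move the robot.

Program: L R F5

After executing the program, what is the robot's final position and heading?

Start: (row=7, col=3), facing East
  L: turn left, now facing North
  R: turn right, now facing East
  F5: move forward 2/5 (blocked), now at (row=7, col=5)
Final: (row=7, col=5), facing East

Answer: Final position: (row=7, col=5), facing East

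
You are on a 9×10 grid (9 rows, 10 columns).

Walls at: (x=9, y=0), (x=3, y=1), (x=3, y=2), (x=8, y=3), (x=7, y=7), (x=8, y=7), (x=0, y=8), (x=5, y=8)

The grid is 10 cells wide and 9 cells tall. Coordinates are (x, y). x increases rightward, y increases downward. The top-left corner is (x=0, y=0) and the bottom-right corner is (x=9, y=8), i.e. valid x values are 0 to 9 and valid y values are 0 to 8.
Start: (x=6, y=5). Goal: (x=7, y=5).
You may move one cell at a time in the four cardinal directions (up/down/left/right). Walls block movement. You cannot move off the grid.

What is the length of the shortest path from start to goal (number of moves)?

Answer: Shortest path length: 1

Derivation:
BFS from (x=6, y=5) until reaching (x=7, y=5):
  Distance 0: (x=6, y=5)
  Distance 1: (x=6, y=4), (x=5, y=5), (x=7, y=5), (x=6, y=6)  <- goal reached here
One shortest path (1 moves): (x=6, y=5) -> (x=7, y=5)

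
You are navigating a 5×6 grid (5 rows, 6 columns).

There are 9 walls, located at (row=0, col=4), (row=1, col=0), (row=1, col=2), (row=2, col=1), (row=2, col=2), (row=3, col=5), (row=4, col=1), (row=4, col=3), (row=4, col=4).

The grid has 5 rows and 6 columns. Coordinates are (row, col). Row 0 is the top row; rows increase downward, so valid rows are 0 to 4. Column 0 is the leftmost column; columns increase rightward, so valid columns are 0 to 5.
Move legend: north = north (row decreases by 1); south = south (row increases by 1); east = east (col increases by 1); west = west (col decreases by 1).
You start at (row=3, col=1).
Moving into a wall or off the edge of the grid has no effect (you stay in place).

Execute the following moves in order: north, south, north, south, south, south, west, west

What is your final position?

Answer: Final position: (row=3, col=0)

Derivation:
Start: (row=3, col=1)
  north (north): blocked, stay at (row=3, col=1)
  south (south): blocked, stay at (row=3, col=1)
  north (north): blocked, stay at (row=3, col=1)
  [×3]south (south): blocked, stay at (row=3, col=1)
  west (west): (row=3, col=1) -> (row=3, col=0)
  west (west): blocked, stay at (row=3, col=0)
Final: (row=3, col=0)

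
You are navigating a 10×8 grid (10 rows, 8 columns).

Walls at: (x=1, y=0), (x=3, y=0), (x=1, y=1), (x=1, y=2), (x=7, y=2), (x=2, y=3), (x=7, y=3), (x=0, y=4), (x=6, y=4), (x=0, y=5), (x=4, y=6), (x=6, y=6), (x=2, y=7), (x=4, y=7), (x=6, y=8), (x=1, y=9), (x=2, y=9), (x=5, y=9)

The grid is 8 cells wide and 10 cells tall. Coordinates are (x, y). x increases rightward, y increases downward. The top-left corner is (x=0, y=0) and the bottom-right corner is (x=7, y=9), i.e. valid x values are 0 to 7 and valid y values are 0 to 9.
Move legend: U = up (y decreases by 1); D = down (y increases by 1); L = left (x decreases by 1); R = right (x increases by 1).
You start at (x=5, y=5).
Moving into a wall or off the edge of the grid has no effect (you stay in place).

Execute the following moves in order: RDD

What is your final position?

Answer: Final position: (x=6, y=5)

Derivation:
Start: (x=5, y=5)
  R (right): (x=5, y=5) -> (x=6, y=5)
  D (down): blocked, stay at (x=6, y=5)
  D (down): blocked, stay at (x=6, y=5)
Final: (x=6, y=5)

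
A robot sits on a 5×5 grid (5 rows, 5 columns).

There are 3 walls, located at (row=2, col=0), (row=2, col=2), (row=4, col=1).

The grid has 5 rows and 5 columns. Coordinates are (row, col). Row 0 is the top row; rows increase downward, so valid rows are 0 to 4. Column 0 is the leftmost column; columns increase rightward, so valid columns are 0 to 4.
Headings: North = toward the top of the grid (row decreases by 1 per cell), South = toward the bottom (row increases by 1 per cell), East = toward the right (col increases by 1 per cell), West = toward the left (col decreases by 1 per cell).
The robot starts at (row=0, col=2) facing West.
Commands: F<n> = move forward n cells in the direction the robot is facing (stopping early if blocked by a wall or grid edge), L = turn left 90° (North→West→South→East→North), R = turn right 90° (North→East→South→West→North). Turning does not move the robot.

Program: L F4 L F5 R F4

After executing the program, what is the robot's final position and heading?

Answer: Final position: (row=4, col=4), facing South

Derivation:
Start: (row=0, col=2), facing West
  L: turn left, now facing South
  F4: move forward 1/4 (blocked), now at (row=1, col=2)
  L: turn left, now facing East
  F5: move forward 2/5 (blocked), now at (row=1, col=4)
  R: turn right, now facing South
  F4: move forward 3/4 (blocked), now at (row=4, col=4)
Final: (row=4, col=4), facing South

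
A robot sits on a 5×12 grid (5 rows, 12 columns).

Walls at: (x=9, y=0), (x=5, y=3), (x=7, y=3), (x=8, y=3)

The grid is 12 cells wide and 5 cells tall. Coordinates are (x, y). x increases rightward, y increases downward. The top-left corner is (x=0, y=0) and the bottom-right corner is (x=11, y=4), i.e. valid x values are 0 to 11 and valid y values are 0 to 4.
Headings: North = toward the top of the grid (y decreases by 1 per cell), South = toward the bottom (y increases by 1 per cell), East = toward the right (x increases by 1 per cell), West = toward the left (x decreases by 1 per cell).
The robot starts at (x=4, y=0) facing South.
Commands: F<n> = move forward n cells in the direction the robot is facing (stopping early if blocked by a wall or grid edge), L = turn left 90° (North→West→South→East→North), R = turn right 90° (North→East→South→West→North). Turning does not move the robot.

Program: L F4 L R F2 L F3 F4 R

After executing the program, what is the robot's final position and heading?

Start: (x=4, y=0), facing South
  L: turn left, now facing East
  F4: move forward 4, now at (x=8, y=0)
  L: turn left, now facing North
  R: turn right, now facing East
  F2: move forward 0/2 (blocked), now at (x=8, y=0)
  L: turn left, now facing North
  F3: move forward 0/3 (blocked), now at (x=8, y=0)
  F4: move forward 0/4 (blocked), now at (x=8, y=0)
  R: turn right, now facing East
Final: (x=8, y=0), facing East

Answer: Final position: (x=8, y=0), facing East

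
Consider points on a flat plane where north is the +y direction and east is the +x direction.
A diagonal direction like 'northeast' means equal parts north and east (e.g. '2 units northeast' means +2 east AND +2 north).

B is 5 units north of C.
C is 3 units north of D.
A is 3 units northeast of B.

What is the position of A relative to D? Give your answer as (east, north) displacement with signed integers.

Place D at the origin (east=0, north=0).
  C is 3 units north of D: delta (east=+0, north=+3); C at (east=0, north=3).
  B is 5 units north of C: delta (east=+0, north=+5); B at (east=0, north=8).
  A is 3 units northeast of B: delta (east=+3, north=+3); A at (east=3, north=11).
Therefore A relative to D: (east=3, north=11).

Answer: A is at (east=3, north=11) relative to D.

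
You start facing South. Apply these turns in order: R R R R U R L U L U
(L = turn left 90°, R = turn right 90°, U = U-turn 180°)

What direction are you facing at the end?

Start: South
  R (right (90° clockwise)) -> West
  R (right (90° clockwise)) -> North
  R (right (90° clockwise)) -> East
  R (right (90° clockwise)) -> South
  U (U-turn (180°)) -> North
  R (right (90° clockwise)) -> East
  L (left (90° counter-clockwise)) -> North
  U (U-turn (180°)) -> South
  L (left (90° counter-clockwise)) -> East
  U (U-turn (180°)) -> West
Final: West

Answer: Final heading: West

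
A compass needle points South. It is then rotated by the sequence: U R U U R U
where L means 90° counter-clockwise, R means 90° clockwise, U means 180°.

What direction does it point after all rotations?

Answer: Final heading: North

Derivation:
Start: South
  U (U-turn (180°)) -> North
  R (right (90° clockwise)) -> East
  U (U-turn (180°)) -> West
  U (U-turn (180°)) -> East
  R (right (90° clockwise)) -> South
  U (U-turn (180°)) -> North
Final: North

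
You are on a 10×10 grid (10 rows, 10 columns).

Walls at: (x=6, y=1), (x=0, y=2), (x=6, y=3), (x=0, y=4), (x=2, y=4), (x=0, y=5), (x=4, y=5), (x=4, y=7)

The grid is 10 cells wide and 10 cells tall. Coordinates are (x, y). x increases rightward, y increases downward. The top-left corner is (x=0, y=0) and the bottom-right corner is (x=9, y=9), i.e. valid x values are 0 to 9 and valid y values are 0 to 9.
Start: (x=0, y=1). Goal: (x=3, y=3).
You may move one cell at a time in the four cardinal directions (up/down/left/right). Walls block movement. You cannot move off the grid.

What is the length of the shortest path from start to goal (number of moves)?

Answer: Shortest path length: 5

Derivation:
BFS from (x=0, y=1) until reaching (x=3, y=3):
  Distance 0: (x=0, y=1)
  Distance 1: (x=0, y=0), (x=1, y=1)
  Distance 2: (x=1, y=0), (x=2, y=1), (x=1, y=2)
  Distance 3: (x=2, y=0), (x=3, y=1), (x=2, y=2), (x=1, y=3)
  Distance 4: (x=3, y=0), (x=4, y=1), (x=3, y=2), (x=0, y=3), (x=2, y=3), (x=1, y=4)
  Distance 5: (x=4, y=0), (x=5, y=1), (x=4, y=2), (x=3, y=3), (x=1, y=5)  <- goal reached here
One shortest path (5 moves): (x=0, y=1) -> (x=1, y=1) -> (x=2, y=1) -> (x=3, y=1) -> (x=3, y=2) -> (x=3, y=3)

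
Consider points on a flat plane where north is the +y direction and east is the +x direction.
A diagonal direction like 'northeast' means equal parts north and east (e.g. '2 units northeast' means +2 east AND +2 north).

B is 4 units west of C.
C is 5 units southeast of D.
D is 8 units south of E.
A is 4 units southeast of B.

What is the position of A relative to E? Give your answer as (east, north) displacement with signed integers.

Place E at the origin (east=0, north=0).
  D is 8 units south of E: delta (east=+0, north=-8); D at (east=0, north=-8).
  C is 5 units southeast of D: delta (east=+5, north=-5); C at (east=5, north=-13).
  B is 4 units west of C: delta (east=-4, north=+0); B at (east=1, north=-13).
  A is 4 units southeast of B: delta (east=+4, north=-4); A at (east=5, north=-17).
Therefore A relative to E: (east=5, north=-17).

Answer: A is at (east=5, north=-17) relative to E.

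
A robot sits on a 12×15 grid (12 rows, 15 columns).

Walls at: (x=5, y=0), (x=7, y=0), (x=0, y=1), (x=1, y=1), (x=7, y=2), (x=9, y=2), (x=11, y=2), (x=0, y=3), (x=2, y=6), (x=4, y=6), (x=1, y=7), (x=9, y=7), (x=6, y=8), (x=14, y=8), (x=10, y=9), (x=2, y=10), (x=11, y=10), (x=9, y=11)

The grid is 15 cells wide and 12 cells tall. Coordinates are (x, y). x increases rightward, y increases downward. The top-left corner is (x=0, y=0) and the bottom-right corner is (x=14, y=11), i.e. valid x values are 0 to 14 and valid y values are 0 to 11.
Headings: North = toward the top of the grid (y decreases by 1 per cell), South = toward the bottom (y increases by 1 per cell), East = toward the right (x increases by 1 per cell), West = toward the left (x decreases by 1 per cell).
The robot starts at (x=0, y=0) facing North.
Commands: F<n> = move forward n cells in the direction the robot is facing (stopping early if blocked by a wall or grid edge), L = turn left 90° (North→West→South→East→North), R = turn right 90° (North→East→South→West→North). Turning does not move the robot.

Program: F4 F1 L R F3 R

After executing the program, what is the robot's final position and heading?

Start: (x=0, y=0), facing North
  F4: move forward 0/4 (blocked), now at (x=0, y=0)
  F1: move forward 0/1 (blocked), now at (x=0, y=0)
  L: turn left, now facing West
  R: turn right, now facing North
  F3: move forward 0/3 (blocked), now at (x=0, y=0)
  R: turn right, now facing East
Final: (x=0, y=0), facing East

Answer: Final position: (x=0, y=0), facing East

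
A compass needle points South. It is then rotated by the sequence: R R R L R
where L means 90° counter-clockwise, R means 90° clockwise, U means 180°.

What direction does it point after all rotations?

Start: South
  R (right (90° clockwise)) -> West
  R (right (90° clockwise)) -> North
  R (right (90° clockwise)) -> East
  L (left (90° counter-clockwise)) -> North
  R (right (90° clockwise)) -> East
Final: East

Answer: Final heading: East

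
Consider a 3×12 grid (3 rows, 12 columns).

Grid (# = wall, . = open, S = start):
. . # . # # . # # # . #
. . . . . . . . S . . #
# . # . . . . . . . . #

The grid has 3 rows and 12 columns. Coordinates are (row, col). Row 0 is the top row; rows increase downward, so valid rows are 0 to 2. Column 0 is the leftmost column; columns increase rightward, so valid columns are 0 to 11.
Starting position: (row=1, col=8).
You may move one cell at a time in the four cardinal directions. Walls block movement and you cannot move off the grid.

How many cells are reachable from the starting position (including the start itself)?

BFS flood-fill from (row=1, col=8):
  Distance 0: (row=1, col=8)
  Distance 1: (row=1, col=7), (row=1, col=9), (row=2, col=8)
  Distance 2: (row=1, col=6), (row=1, col=10), (row=2, col=7), (row=2, col=9)
  Distance 3: (row=0, col=6), (row=0, col=10), (row=1, col=5), (row=2, col=6), (row=2, col=10)
  Distance 4: (row=1, col=4), (row=2, col=5)
  Distance 5: (row=1, col=3), (row=2, col=4)
  Distance 6: (row=0, col=3), (row=1, col=2), (row=2, col=3)
  Distance 7: (row=1, col=1)
  Distance 8: (row=0, col=1), (row=1, col=0), (row=2, col=1)
  Distance 9: (row=0, col=0)
Total reachable: 25 (grid has 25 open cells total)

Answer: Reachable cells: 25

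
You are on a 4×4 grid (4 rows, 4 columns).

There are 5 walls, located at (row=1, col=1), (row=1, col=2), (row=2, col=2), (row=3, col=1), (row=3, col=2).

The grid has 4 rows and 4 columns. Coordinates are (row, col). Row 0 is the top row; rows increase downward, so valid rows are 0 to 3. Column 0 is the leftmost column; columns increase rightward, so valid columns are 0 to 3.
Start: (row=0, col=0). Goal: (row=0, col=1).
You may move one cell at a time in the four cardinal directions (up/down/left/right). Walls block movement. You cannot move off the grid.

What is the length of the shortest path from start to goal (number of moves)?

BFS from (row=0, col=0) until reaching (row=0, col=1):
  Distance 0: (row=0, col=0)
  Distance 1: (row=0, col=1), (row=1, col=0)  <- goal reached here
One shortest path (1 moves): (row=0, col=0) -> (row=0, col=1)

Answer: Shortest path length: 1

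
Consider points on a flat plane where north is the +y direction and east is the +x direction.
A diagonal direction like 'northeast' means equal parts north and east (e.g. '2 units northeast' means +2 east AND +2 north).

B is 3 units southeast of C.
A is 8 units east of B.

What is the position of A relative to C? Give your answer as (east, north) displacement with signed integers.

Place C at the origin (east=0, north=0).
  B is 3 units southeast of C: delta (east=+3, north=-3); B at (east=3, north=-3).
  A is 8 units east of B: delta (east=+8, north=+0); A at (east=11, north=-3).
Therefore A relative to C: (east=11, north=-3).

Answer: A is at (east=11, north=-3) relative to C.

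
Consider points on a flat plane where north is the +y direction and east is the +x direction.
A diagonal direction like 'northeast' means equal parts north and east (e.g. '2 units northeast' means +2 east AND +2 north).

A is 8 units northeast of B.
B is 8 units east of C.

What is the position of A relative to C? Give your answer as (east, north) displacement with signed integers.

Place C at the origin (east=0, north=0).
  B is 8 units east of C: delta (east=+8, north=+0); B at (east=8, north=0).
  A is 8 units northeast of B: delta (east=+8, north=+8); A at (east=16, north=8).
Therefore A relative to C: (east=16, north=8).

Answer: A is at (east=16, north=8) relative to C.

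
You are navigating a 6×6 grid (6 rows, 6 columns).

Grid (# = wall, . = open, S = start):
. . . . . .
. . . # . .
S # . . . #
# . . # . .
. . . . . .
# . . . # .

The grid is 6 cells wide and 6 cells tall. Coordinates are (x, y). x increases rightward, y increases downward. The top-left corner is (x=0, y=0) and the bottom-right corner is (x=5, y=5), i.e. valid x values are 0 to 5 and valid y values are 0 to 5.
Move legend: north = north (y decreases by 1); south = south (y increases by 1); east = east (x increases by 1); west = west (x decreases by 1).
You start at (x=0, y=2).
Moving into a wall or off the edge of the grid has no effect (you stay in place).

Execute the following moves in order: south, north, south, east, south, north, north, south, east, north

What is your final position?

Start: (x=0, y=2)
  south (south): blocked, stay at (x=0, y=2)
  north (north): (x=0, y=2) -> (x=0, y=1)
  south (south): (x=0, y=1) -> (x=0, y=2)
  east (east): blocked, stay at (x=0, y=2)
  south (south): blocked, stay at (x=0, y=2)
  north (north): (x=0, y=2) -> (x=0, y=1)
  north (north): (x=0, y=1) -> (x=0, y=0)
  south (south): (x=0, y=0) -> (x=0, y=1)
  east (east): (x=0, y=1) -> (x=1, y=1)
  north (north): (x=1, y=1) -> (x=1, y=0)
Final: (x=1, y=0)

Answer: Final position: (x=1, y=0)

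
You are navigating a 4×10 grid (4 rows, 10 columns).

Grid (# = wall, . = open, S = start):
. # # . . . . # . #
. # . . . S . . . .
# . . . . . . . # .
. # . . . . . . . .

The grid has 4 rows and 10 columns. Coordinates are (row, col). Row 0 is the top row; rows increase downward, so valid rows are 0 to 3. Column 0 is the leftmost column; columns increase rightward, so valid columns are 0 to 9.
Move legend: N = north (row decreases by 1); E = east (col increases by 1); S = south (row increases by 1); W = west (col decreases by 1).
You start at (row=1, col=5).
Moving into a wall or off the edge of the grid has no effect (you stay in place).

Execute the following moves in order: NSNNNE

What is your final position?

Answer: Final position: (row=0, col=6)

Derivation:
Start: (row=1, col=5)
  N (north): (row=1, col=5) -> (row=0, col=5)
  S (south): (row=0, col=5) -> (row=1, col=5)
  N (north): (row=1, col=5) -> (row=0, col=5)
  N (north): blocked, stay at (row=0, col=5)
  N (north): blocked, stay at (row=0, col=5)
  E (east): (row=0, col=5) -> (row=0, col=6)
Final: (row=0, col=6)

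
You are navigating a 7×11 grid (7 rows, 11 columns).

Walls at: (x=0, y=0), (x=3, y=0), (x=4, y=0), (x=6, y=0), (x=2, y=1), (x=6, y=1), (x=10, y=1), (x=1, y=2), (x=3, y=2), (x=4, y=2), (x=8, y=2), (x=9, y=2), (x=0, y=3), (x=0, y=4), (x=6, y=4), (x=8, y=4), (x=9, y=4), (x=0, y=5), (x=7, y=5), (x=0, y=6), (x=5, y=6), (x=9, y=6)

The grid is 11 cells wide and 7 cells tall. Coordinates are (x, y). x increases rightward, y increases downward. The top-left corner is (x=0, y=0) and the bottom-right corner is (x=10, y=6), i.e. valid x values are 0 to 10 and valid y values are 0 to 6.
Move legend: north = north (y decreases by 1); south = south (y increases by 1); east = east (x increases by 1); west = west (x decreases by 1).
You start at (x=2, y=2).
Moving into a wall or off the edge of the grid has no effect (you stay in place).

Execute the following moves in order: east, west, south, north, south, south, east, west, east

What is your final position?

Answer: Final position: (x=3, y=4)

Derivation:
Start: (x=2, y=2)
  east (east): blocked, stay at (x=2, y=2)
  west (west): blocked, stay at (x=2, y=2)
  south (south): (x=2, y=2) -> (x=2, y=3)
  north (north): (x=2, y=3) -> (x=2, y=2)
  south (south): (x=2, y=2) -> (x=2, y=3)
  south (south): (x=2, y=3) -> (x=2, y=4)
  east (east): (x=2, y=4) -> (x=3, y=4)
  west (west): (x=3, y=4) -> (x=2, y=4)
  east (east): (x=2, y=4) -> (x=3, y=4)
Final: (x=3, y=4)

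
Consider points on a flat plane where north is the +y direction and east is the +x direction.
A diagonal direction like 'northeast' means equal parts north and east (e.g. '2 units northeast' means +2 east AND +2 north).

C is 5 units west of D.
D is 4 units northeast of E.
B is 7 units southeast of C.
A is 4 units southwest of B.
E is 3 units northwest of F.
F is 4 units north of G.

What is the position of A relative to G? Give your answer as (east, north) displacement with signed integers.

Place G at the origin (east=0, north=0).
  F is 4 units north of G: delta (east=+0, north=+4); F at (east=0, north=4).
  E is 3 units northwest of F: delta (east=-3, north=+3); E at (east=-3, north=7).
  D is 4 units northeast of E: delta (east=+4, north=+4); D at (east=1, north=11).
  C is 5 units west of D: delta (east=-5, north=+0); C at (east=-4, north=11).
  B is 7 units southeast of C: delta (east=+7, north=-7); B at (east=3, north=4).
  A is 4 units southwest of B: delta (east=-4, north=-4); A at (east=-1, north=0).
Therefore A relative to G: (east=-1, north=0).

Answer: A is at (east=-1, north=0) relative to G.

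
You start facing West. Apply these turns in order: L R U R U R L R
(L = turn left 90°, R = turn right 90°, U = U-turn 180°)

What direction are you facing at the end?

Answer: Final heading: East

Derivation:
Start: West
  L (left (90° counter-clockwise)) -> South
  R (right (90° clockwise)) -> West
  U (U-turn (180°)) -> East
  R (right (90° clockwise)) -> South
  U (U-turn (180°)) -> North
  R (right (90° clockwise)) -> East
  L (left (90° counter-clockwise)) -> North
  R (right (90° clockwise)) -> East
Final: East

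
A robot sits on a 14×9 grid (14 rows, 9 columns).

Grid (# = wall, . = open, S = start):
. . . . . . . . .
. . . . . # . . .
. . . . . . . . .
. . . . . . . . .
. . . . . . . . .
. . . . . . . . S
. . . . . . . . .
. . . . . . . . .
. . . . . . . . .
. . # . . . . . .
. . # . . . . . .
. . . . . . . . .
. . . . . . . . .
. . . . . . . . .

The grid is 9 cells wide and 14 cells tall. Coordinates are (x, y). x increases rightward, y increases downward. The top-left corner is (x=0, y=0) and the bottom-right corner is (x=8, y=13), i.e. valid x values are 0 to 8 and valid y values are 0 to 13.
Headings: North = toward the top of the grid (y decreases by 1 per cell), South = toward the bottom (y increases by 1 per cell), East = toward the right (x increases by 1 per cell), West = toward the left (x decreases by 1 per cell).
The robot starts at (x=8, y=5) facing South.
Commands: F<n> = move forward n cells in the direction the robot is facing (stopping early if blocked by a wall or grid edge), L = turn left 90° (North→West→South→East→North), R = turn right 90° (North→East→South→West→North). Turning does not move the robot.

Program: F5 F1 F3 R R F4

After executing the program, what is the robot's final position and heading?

Answer: Final position: (x=8, y=9), facing North

Derivation:
Start: (x=8, y=5), facing South
  F5: move forward 5, now at (x=8, y=10)
  F1: move forward 1, now at (x=8, y=11)
  F3: move forward 2/3 (blocked), now at (x=8, y=13)
  R: turn right, now facing West
  R: turn right, now facing North
  F4: move forward 4, now at (x=8, y=9)
Final: (x=8, y=9), facing North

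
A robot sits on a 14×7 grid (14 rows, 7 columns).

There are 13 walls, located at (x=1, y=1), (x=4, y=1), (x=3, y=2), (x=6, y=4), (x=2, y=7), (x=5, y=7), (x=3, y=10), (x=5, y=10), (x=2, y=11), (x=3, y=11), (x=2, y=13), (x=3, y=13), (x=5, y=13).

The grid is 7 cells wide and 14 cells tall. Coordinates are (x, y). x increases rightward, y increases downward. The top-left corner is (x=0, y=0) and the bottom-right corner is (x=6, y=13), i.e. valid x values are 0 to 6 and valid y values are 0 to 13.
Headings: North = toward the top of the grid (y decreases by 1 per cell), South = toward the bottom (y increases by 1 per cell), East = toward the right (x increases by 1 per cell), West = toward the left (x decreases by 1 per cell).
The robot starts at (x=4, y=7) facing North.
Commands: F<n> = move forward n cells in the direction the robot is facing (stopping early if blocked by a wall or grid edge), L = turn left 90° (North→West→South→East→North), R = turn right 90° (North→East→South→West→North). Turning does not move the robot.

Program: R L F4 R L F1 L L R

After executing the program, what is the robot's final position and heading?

Answer: Final position: (x=4, y=2), facing West

Derivation:
Start: (x=4, y=7), facing North
  R: turn right, now facing East
  L: turn left, now facing North
  F4: move forward 4, now at (x=4, y=3)
  R: turn right, now facing East
  L: turn left, now facing North
  F1: move forward 1, now at (x=4, y=2)
  L: turn left, now facing West
  L: turn left, now facing South
  R: turn right, now facing West
Final: (x=4, y=2), facing West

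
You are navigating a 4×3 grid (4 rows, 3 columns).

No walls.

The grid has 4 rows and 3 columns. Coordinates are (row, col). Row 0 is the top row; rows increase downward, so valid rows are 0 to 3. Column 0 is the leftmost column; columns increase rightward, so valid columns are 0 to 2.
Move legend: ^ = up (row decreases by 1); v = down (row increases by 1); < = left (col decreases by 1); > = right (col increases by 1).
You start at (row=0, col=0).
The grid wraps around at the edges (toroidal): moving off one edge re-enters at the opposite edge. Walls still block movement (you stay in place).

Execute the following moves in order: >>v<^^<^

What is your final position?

Start: (row=0, col=0)
  > (right): (row=0, col=0) -> (row=0, col=1)
  > (right): (row=0, col=1) -> (row=0, col=2)
  v (down): (row=0, col=2) -> (row=1, col=2)
  < (left): (row=1, col=2) -> (row=1, col=1)
  ^ (up): (row=1, col=1) -> (row=0, col=1)
  ^ (up): (row=0, col=1) -> (row=3, col=1)
  < (left): (row=3, col=1) -> (row=3, col=0)
  ^ (up): (row=3, col=0) -> (row=2, col=0)
Final: (row=2, col=0)

Answer: Final position: (row=2, col=0)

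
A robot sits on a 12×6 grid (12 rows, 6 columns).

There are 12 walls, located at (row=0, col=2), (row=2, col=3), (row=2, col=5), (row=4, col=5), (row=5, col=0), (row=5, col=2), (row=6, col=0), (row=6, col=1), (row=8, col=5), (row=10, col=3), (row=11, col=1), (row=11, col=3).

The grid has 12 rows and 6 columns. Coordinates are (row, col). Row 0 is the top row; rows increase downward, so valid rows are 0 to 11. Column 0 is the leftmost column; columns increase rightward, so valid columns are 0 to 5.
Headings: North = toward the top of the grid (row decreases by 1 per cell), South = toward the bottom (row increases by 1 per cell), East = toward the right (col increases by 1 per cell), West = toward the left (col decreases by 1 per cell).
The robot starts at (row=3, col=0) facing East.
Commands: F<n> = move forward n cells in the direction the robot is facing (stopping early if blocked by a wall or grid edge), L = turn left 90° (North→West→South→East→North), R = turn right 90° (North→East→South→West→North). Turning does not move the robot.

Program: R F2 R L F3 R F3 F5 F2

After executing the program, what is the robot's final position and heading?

Start: (row=3, col=0), facing East
  R: turn right, now facing South
  F2: move forward 1/2 (blocked), now at (row=4, col=0)
  R: turn right, now facing West
  L: turn left, now facing South
  F3: move forward 0/3 (blocked), now at (row=4, col=0)
  R: turn right, now facing West
  F3: move forward 0/3 (blocked), now at (row=4, col=0)
  F5: move forward 0/5 (blocked), now at (row=4, col=0)
  F2: move forward 0/2 (blocked), now at (row=4, col=0)
Final: (row=4, col=0), facing West

Answer: Final position: (row=4, col=0), facing West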